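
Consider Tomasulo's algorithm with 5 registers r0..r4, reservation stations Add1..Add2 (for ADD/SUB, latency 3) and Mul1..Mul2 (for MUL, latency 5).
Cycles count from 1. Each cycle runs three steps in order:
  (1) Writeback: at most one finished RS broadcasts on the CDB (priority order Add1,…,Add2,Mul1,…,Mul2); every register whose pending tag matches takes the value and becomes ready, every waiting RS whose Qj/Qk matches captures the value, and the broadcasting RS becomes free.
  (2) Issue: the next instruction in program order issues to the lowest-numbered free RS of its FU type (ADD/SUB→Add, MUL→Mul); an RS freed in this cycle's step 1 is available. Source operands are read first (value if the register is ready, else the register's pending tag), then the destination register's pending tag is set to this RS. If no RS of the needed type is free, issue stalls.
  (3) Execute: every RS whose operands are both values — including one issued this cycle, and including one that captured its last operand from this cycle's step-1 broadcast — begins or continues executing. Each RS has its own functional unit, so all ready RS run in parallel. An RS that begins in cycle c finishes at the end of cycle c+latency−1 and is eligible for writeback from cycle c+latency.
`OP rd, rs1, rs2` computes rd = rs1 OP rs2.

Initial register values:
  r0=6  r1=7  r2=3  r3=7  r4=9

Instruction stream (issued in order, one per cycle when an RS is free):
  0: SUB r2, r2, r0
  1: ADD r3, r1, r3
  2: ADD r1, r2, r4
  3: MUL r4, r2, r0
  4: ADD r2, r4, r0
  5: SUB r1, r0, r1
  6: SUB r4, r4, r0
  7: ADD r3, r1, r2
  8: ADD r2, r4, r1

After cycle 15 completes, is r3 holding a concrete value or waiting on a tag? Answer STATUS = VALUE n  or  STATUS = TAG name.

STATUS = TAG Add1

cycle 1: issue SUB r2<-Add1 // r0:6,r1:7,r2:Add1,r3:7,r4:9
cycle 2: issue ADD r3<-Add2 // r0:6,r1:7,r2:Add1,r3:Add2,r4:9
cycle 3: stall // r0:6,r1:7,r2:Add1,r3:Add2,r4:9
cycle 4: CDB Add1=-3; issue ADD r1<-Add1 // r0:6,r1:Add1,r2:-3,r3:Add2,r4:9
cycle 5: CDB Add2=14; issue MUL r4<-Mul1 // r0:6,r1:Add1,r2:-3,r3:14,r4:Mul1
cycle 6: issue ADD r2<-Add2 // r0:6,r1:Add1,r2:Add2,r3:14,r4:Mul1
cycle 7: CDB Add1=6; issue SUB r1<-Add1 // r0:6,r1:Add1,r2:Add2,r3:14,r4:Mul1
cycle 8: stall // r0:6,r1:Add1,r2:Add2,r3:14,r4:Mul1
cycle 9: stall // r0:6,r1:Add1,r2:Add2,r3:14,r4:Mul1
cycle 10: CDB Add1=0; issue SUB r4<-Add1 // r0:6,r1:0,r2:Add2,r3:14,r4:Add1
cycle 11: CDB Mul1=-18; stall // r0:6,r1:0,r2:Add2,r3:14,r4:Add1
cycle 12: stall // r0:6,r1:0,r2:Add2,r3:14,r4:Add1
cycle 13: stall // r0:6,r1:0,r2:Add2,r3:14,r4:Add1
cycle 14: CDB Add1=-24; issue ADD r3<-Add1 // r0:6,r1:0,r2:Add2,r3:Add1,r4:-24
cycle 15: CDB Add2=-12; issue ADD r2<-Add2 // r0:6,r1:0,r2:Add2,r3:Add1,r4:-24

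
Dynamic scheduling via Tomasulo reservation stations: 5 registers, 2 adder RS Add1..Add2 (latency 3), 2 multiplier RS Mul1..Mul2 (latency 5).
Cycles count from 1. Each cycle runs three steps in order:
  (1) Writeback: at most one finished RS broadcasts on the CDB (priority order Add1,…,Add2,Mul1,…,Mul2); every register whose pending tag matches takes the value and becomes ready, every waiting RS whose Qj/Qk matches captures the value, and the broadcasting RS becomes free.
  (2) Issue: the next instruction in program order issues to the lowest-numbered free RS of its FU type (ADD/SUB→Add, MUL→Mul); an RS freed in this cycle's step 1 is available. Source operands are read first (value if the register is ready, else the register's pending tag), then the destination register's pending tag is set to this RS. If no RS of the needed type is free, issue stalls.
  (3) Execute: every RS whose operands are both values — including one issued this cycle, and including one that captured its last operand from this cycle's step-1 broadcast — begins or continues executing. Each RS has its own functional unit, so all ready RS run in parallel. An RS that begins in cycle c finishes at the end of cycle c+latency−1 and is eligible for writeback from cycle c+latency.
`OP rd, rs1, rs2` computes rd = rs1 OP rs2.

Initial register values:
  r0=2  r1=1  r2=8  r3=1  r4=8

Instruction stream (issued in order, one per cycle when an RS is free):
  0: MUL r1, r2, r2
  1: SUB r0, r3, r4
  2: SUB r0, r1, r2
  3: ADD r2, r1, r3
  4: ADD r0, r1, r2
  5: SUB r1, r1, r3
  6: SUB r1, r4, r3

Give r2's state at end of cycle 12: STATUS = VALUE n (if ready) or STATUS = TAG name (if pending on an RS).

STATUS = VALUE 65

c1: issue MUL r1<-Mul1 | r0:2,r1:Mul1,r2:8,r3:1,r4:8
c2: issue SUB r0<-Add1 | r0:Add1,r1:Mul1,r2:8,r3:1,r4:8
c3: issue SUB r0<-Add2 | r0:Add2,r1:Mul1,r2:8,r3:1,r4:8
c4: stall | r0:Add2,r1:Mul1,r2:8,r3:1,r4:8
c5: CDB Add1=-7; issue ADD r2<-Add1 | r0:Add2,r1:Mul1,r2:Add1,r3:1,r4:8
c6: CDB Mul1=64; stall | r0:Add2,r1:64,r2:Add1,r3:1,r4:8
c7: stall | r0:Add2,r1:64,r2:Add1,r3:1,r4:8
c8: stall | r0:Add2,r1:64,r2:Add1,r3:1,r4:8
c9: CDB Add1=65; issue ADD r0<-Add1 | r0:Add1,r1:64,r2:65,r3:1,r4:8
c10: CDB Add2=56; issue SUB r1<-Add2 | r0:Add1,r1:Add2,r2:65,r3:1,r4:8
c11: stall | r0:Add1,r1:Add2,r2:65,r3:1,r4:8
c12: CDB Add1=129; issue SUB r1<-Add1 | r0:129,r1:Add1,r2:65,r3:1,r4:8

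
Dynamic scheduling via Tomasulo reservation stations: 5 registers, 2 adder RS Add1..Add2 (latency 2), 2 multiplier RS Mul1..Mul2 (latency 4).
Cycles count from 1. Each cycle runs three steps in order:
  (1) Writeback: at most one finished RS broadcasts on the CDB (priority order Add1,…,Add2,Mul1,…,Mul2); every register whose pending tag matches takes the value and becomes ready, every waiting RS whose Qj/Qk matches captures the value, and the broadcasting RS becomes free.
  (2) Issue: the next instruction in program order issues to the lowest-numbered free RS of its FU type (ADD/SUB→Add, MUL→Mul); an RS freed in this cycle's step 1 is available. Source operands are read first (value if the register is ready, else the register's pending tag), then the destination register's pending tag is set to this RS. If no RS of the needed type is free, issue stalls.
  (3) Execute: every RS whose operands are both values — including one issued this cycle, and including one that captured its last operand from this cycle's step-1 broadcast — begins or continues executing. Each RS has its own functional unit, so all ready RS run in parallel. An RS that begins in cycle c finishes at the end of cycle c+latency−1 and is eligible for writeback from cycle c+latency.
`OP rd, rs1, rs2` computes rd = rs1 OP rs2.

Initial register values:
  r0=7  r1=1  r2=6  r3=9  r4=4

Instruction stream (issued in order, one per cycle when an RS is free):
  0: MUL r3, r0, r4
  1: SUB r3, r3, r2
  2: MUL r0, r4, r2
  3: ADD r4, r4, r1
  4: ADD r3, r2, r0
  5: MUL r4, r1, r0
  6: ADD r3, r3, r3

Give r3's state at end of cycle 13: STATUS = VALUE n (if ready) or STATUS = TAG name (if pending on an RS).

cycle 1: issue MUL r3<-Mul1 // r0:7,r1:1,r2:6,r3:Mul1,r4:4
cycle 2: issue SUB r3<-Add1 // r0:7,r1:1,r2:6,r3:Add1,r4:4
cycle 3: issue MUL r0<-Mul2 // r0:Mul2,r1:1,r2:6,r3:Add1,r4:4
cycle 4: issue ADD r4<-Add2 // r0:Mul2,r1:1,r2:6,r3:Add1,r4:Add2
cycle 5: CDB Mul1=28; stall // r0:Mul2,r1:1,r2:6,r3:Add1,r4:Add2
cycle 6: CDB Add2=5; issue ADD r3<-Add2 // r0:Mul2,r1:1,r2:6,r3:Add2,r4:5
cycle 7: CDB Add1=22; issue MUL r4<-Mul1 // r0:Mul2,r1:1,r2:6,r3:Add2,r4:Mul1
cycle 8: CDB Mul2=24; issue ADD r3<-Add1 // r0:24,r1:1,r2:6,r3:Add1,r4:Mul1
cycle 9: - // r0:24,r1:1,r2:6,r3:Add1,r4:Mul1
cycle 10: CDB Add2=30 // r0:24,r1:1,r2:6,r3:Add1,r4:Mul1
cycle 11: - // r0:24,r1:1,r2:6,r3:Add1,r4:Mul1
cycle 12: CDB Add1=60 // r0:24,r1:1,r2:6,r3:60,r4:Mul1
cycle 13: CDB Mul1=24 // r0:24,r1:1,r2:6,r3:60,r4:24

STATUS = VALUE 60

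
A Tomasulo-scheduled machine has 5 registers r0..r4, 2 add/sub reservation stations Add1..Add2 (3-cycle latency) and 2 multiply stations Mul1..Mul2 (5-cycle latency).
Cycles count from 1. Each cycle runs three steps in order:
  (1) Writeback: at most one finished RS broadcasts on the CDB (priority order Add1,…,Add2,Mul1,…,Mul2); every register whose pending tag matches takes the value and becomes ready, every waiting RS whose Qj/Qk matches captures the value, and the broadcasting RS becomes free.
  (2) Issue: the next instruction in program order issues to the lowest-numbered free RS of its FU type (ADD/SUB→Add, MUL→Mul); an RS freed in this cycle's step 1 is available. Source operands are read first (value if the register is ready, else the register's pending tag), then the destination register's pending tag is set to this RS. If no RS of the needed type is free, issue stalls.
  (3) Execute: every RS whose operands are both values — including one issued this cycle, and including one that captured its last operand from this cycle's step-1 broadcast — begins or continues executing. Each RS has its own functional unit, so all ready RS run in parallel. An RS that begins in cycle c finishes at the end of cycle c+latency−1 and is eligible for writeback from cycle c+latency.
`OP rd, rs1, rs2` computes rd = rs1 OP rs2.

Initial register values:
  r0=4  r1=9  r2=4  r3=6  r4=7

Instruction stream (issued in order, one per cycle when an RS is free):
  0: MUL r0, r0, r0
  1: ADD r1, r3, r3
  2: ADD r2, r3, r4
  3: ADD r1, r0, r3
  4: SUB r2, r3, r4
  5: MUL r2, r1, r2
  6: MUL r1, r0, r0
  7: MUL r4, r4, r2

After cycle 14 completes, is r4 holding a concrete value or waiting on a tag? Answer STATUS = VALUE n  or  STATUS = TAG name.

STATUS = TAG Mul2

  c1: issue MUL r0<-Mul1  regs: r0:Mul1,r1:9,r2:4,r3:6,r4:7
  c2: issue ADD r1<-Add1  regs: r0:Mul1,r1:Add1,r2:4,r3:6,r4:7
  c3: issue ADD r2<-Add2  regs: r0:Mul1,r1:Add1,r2:Add2,r3:6,r4:7
  c4: stall  regs: r0:Mul1,r1:Add1,r2:Add2,r3:6,r4:7
  c5: CDB Add1=12; issue ADD r1<-Add1  regs: r0:Mul1,r1:Add1,r2:Add2,r3:6,r4:7
  c6: CDB Add2=13; issue SUB r2<-Add2  regs: r0:Mul1,r1:Add1,r2:Add2,r3:6,r4:7
  c7: CDB Mul1=16; issue MUL r2<-Mul1  regs: r0:16,r1:Add1,r2:Mul1,r3:6,r4:7
  c8: issue MUL r1<-Mul2  regs: r0:16,r1:Mul2,r2:Mul1,r3:6,r4:7
  c9: CDB Add2=-1; stall  regs: r0:16,r1:Mul2,r2:Mul1,r3:6,r4:7
  c10: CDB Add1=22; stall  regs: r0:16,r1:Mul2,r2:Mul1,r3:6,r4:7
  c11: stall  regs: r0:16,r1:Mul2,r2:Mul1,r3:6,r4:7
  c12: stall  regs: r0:16,r1:Mul2,r2:Mul1,r3:6,r4:7
  c13: CDB Mul2=256; issue MUL r4<-Mul2  regs: r0:16,r1:256,r2:Mul1,r3:6,r4:Mul2
  c14: -  regs: r0:16,r1:256,r2:Mul1,r3:6,r4:Mul2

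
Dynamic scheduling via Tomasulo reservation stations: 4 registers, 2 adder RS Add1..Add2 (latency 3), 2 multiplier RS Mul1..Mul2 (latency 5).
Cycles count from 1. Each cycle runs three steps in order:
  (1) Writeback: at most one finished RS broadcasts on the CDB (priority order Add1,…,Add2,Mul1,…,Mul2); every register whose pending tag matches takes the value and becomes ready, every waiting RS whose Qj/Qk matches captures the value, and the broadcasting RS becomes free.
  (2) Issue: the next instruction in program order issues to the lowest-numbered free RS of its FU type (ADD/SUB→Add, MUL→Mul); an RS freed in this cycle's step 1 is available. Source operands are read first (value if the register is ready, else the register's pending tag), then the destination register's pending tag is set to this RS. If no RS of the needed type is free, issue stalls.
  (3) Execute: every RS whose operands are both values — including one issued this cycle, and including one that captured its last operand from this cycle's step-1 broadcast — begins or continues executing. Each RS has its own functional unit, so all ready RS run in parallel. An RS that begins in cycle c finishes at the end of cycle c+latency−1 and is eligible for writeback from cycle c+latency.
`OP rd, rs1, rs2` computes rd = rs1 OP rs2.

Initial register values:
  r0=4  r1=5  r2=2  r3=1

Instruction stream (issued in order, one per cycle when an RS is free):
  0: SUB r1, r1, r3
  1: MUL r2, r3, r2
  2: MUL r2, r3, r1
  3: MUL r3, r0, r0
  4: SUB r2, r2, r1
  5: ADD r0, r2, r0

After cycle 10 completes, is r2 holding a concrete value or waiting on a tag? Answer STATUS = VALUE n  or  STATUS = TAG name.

c1: issue SUB r1<-Add1 | r0:4,r1:Add1,r2:2,r3:1
c2: issue MUL r2<-Mul1 | r0:4,r1:Add1,r2:Mul1,r3:1
c3: issue MUL r2<-Mul2 | r0:4,r1:Add1,r2:Mul2,r3:1
c4: CDB Add1=4; stall | r0:4,r1:4,r2:Mul2,r3:1
c5: stall | r0:4,r1:4,r2:Mul2,r3:1
c6: stall | r0:4,r1:4,r2:Mul2,r3:1
c7: CDB Mul1=2; issue MUL r3<-Mul1 | r0:4,r1:4,r2:Mul2,r3:Mul1
c8: issue SUB r2<-Add1 | r0:4,r1:4,r2:Add1,r3:Mul1
c9: CDB Mul2=4; issue ADD r0<-Add2 | r0:Add2,r1:4,r2:Add1,r3:Mul1
c10: - | r0:Add2,r1:4,r2:Add1,r3:Mul1

STATUS = TAG Add1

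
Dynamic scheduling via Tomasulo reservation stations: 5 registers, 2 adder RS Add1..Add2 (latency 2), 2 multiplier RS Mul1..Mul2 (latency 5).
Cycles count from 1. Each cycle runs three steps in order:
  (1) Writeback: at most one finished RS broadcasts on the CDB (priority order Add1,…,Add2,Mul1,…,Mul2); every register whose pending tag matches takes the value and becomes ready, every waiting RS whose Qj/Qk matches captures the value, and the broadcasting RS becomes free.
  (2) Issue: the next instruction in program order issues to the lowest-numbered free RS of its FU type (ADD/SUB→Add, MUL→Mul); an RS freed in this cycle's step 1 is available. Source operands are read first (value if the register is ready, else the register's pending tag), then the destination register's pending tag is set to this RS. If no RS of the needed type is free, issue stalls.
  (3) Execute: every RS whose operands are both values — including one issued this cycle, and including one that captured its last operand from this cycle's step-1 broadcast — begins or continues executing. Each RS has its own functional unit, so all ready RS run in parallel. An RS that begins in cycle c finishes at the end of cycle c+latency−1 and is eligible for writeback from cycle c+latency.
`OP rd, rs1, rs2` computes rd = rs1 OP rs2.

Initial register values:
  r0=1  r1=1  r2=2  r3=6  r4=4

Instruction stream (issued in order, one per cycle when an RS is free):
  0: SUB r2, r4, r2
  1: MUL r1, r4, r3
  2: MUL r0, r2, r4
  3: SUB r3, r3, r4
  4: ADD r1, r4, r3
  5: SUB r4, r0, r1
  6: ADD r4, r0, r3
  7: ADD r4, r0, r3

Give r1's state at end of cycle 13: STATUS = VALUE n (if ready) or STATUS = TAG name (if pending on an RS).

  c1: issue SUB r2<-Add1  regs: r0:1,r1:1,r2:Add1,r3:6,r4:4
  c2: issue MUL r1<-Mul1  regs: r0:1,r1:Mul1,r2:Add1,r3:6,r4:4
  c3: CDB Add1=2; issue MUL r0<-Mul2  regs: r0:Mul2,r1:Mul1,r2:2,r3:6,r4:4
  c4: issue SUB r3<-Add1  regs: r0:Mul2,r1:Mul1,r2:2,r3:Add1,r4:4
  c5: issue ADD r1<-Add2  regs: r0:Mul2,r1:Add2,r2:2,r3:Add1,r4:4
  c6: CDB Add1=2; issue SUB r4<-Add1  regs: r0:Mul2,r1:Add2,r2:2,r3:2,r4:Add1
  c7: CDB Mul1=24; stall  regs: r0:Mul2,r1:Add2,r2:2,r3:2,r4:Add1
  c8: CDB Add2=6; issue ADD r4<-Add2  regs: r0:Mul2,r1:6,r2:2,r3:2,r4:Add2
  c9: CDB Mul2=8; stall  regs: r0:8,r1:6,r2:2,r3:2,r4:Add2
  c10: stall  regs: r0:8,r1:6,r2:2,r3:2,r4:Add2
  c11: CDB Add1=2; issue ADD r4<-Add1  regs: r0:8,r1:6,r2:2,r3:2,r4:Add1
  c12: CDB Add2=10  regs: r0:8,r1:6,r2:2,r3:2,r4:Add1
  c13: CDB Add1=10  regs: r0:8,r1:6,r2:2,r3:2,r4:10

STATUS = VALUE 6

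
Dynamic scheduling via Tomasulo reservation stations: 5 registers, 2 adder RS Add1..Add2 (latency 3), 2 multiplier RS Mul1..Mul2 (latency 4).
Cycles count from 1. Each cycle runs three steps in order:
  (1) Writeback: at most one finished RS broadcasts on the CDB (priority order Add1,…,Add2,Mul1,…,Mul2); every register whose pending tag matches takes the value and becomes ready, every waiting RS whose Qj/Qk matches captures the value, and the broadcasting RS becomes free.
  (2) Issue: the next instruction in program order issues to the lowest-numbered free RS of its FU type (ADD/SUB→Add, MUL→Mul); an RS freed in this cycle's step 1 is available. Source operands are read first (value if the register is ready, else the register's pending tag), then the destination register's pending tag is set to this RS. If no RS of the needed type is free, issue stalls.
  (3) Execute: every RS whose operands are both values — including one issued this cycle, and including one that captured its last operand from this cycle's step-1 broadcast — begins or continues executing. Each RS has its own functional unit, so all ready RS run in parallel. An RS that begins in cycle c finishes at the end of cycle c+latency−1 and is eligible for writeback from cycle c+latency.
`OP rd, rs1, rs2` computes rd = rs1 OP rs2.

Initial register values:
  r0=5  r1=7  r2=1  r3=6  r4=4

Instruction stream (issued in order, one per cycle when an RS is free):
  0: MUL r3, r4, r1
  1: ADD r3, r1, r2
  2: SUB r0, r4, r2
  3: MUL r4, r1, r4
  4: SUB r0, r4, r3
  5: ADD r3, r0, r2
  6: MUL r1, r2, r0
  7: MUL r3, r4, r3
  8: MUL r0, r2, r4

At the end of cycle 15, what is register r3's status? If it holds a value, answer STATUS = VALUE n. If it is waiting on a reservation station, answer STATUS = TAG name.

STATUS = TAG Mul2

  c1: issue MUL r3<-Mul1  regs: r0:5,r1:7,r2:1,r3:Mul1,r4:4
  c2: issue ADD r3<-Add1  regs: r0:5,r1:7,r2:1,r3:Add1,r4:4
  c3: issue SUB r0<-Add2  regs: r0:Add2,r1:7,r2:1,r3:Add1,r4:4
  c4: issue MUL r4<-Mul2  regs: r0:Add2,r1:7,r2:1,r3:Add1,r4:Mul2
  c5: CDB Add1=8; issue SUB r0<-Add1  regs: r0:Add1,r1:7,r2:1,r3:8,r4:Mul2
  c6: CDB Add2=3; issue ADD r3<-Add2  regs: r0:Add1,r1:7,r2:1,r3:Add2,r4:Mul2
  c7: CDB Mul1=28; issue MUL r1<-Mul1  regs: r0:Add1,r1:Mul1,r2:1,r3:Add2,r4:Mul2
  c8: CDB Mul2=28; issue MUL r3<-Mul2  regs: r0:Add1,r1:Mul1,r2:1,r3:Mul2,r4:28
  c9: stall  regs: r0:Add1,r1:Mul1,r2:1,r3:Mul2,r4:28
  c10: stall  regs: r0:Add1,r1:Mul1,r2:1,r3:Mul2,r4:28
  c11: CDB Add1=20; stall  regs: r0:20,r1:Mul1,r2:1,r3:Mul2,r4:28
  c12: stall  regs: r0:20,r1:Mul1,r2:1,r3:Mul2,r4:28
  c13: stall  regs: r0:20,r1:Mul1,r2:1,r3:Mul2,r4:28
  c14: CDB Add2=21; stall  regs: r0:20,r1:Mul1,r2:1,r3:Mul2,r4:28
  c15: CDB Mul1=20; issue MUL r0<-Mul1  regs: r0:Mul1,r1:20,r2:1,r3:Mul2,r4:28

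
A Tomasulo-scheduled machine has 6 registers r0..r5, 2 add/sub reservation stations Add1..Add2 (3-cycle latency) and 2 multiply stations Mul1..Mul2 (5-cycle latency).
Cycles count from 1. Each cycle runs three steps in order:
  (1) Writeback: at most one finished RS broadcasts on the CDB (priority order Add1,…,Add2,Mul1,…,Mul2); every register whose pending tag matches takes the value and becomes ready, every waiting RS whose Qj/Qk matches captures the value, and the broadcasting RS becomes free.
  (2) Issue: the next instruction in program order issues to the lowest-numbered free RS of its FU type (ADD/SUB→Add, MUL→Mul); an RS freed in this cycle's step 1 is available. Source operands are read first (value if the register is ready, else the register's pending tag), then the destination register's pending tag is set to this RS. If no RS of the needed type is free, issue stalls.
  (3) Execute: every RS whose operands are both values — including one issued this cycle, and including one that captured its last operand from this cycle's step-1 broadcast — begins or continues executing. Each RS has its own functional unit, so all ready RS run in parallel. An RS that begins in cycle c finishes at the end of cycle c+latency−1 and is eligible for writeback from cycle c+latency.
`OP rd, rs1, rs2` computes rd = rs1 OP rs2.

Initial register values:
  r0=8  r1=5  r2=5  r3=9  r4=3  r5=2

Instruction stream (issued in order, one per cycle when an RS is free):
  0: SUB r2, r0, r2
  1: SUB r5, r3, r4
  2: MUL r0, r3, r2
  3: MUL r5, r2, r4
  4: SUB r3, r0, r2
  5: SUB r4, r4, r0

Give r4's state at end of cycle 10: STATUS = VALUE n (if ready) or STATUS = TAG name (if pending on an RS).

c1: issue SUB r2<-Add1 | r0:8,r1:5,r2:Add1,r3:9,r4:3,r5:2
c2: issue SUB r5<-Add2 | r0:8,r1:5,r2:Add1,r3:9,r4:3,r5:Add2
c3: issue MUL r0<-Mul1 | r0:Mul1,r1:5,r2:Add1,r3:9,r4:3,r5:Add2
c4: CDB Add1=3; issue MUL r5<-Mul2 | r0:Mul1,r1:5,r2:3,r3:9,r4:3,r5:Mul2
c5: CDB Add2=6; issue SUB r3<-Add1 | r0:Mul1,r1:5,r2:3,r3:Add1,r4:3,r5:Mul2
c6: issue SUB r4<-Add2 | r0:Mul1,r1:5,r2:3,r3:Add1,r4:Add2,r5:Mul2
c7: - | r0:Mul1,r1:5,r2:3,r3:Add1,r4:Add2,r5:Mul2
c8: - | r0:Mul1,r1:5,r2:3,r3:Add1,r4:Add2,r5:Mul2
c9: CDB Mul1=27 | r0:27,r1:5,r2:3,r3:Add1,r4:Add2,r5:Mul2
c10: CDB Mul2=9 | r0:27,r1:5,r2:3,r3:Add1,r4:Add2,r5:9

STATUS = TAG Add2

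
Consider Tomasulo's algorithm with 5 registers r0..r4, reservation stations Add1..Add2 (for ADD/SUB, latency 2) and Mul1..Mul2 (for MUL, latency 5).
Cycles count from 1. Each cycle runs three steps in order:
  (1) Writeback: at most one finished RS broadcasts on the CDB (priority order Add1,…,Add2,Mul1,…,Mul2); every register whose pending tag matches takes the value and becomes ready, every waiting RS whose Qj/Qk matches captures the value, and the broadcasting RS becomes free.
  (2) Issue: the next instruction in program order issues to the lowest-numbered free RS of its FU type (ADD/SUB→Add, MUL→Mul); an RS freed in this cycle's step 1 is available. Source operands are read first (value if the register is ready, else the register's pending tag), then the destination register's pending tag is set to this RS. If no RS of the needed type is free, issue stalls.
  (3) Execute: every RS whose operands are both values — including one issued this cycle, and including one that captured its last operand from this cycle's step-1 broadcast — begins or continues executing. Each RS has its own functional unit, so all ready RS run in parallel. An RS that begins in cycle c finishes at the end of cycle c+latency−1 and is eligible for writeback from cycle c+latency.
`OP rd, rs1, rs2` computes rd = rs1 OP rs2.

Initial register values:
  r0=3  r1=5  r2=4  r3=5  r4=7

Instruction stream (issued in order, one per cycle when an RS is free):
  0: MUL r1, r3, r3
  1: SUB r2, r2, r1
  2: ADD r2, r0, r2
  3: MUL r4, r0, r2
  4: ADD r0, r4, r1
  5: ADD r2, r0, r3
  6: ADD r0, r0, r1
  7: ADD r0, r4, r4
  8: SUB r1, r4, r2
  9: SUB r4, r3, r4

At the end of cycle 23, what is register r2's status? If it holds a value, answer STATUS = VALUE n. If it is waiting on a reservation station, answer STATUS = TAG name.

STATUS = VALUE -24

  c1: issue MUL r1<-Mul1  regs: r0:3,r1:Mul1,r2:4,r3:5,r4:7
  c2: issue SUB r2<-Add1  regs: r0:3,r1:Mul1,r2:Add1,r3:5,r4:7
  c3: issue ADD r2<-Add2  regs: r0:3,r1:Mul1,r2:Add2,r3:5,r4:7
  c4: issue MUL r4<-Mul2  regs: r0:3,r1:Mul1,r2:Add2,r3:5,r4:Mul2
  c5: stall  regs: r0:3,r1:Mul1,r2:Add2,r3:5,r4:Mul2
  c6: CDB Mul1=25; stall  regs: r0:3,r1:25,r2:Add2,r3:5,r4:Mul2
  c7: stall  regs: r0:3,r1:25,r2:Add2,r3:5,r4:Mul2
  c8: CDB Add1=-21; issue ADD r0<-Add1  regs: r0:Add1,r1:25,r2:Add2,r3:5,r4:Mul2
  c9: stall  regs: r0:Add1,r1:25,r2:Add2,r3:5,r4:Mul2
  c10: CDB Add2=-18; issue ADD r2<-Add2  regs: r0:Add1,r1:25,r2:Add2,r3:5,r4:Mul2
  c11: stall  regs: r0:Add1,r1:25,r2:Add2,r3:5,r4:Mul2
  c12: stall  regs: r0:Add1,r1:25,r2:Add2,r3:5,r4:Mul2
  c13: stall  regs: r0:Add1,r1:25,r2:Add2,r3:5,r4:Mul2
  c14: stall  regs: r0:Add1,r1:25,r2:Add2,r3:5,r4:Mul2
  c15: CDB Mul2=-54; stall  regs: r0:Add1,r1:25,r2:Add2,r3:5,r4:-54
  c16: stall  regs: r0:Add1,r1:25,r2:Add2,r3:5,r4:-54
  c17: CDB Add1=-29; issue ADD r0<-Add1  regs: r0:Add1,r1:25,r2:Add2,r3:5,r4:-54
  c18: stall  regs: r0:Add1,r1:25,r2:Add2,r3:5,r4:-54
  c19: CDB Add1=-4; issue ADD r0<-Add1  regs: r0:Add1,r1:25,r2:Add2,r3:5,r4:-54
  c20: CDB Add2=-24; issue SUB r1<-Add2  regs: r0:Add1,r1:Add2,r2:-24,r3:5,r4:-54
  c21: CDB Add1=-108; issue SUB r4<-Add1  regs: r0:-108,r1:Add2,r2:-24,r3:5,r4:Add1
  c22: CDB Add2=-30  regs: r0:-108,r1:-30,r2:-24,r3:5,r4:Add1
  c23: CDB Add1=59  regs: r0:-108,r1:-30,r2:-24,r3:5,r4:59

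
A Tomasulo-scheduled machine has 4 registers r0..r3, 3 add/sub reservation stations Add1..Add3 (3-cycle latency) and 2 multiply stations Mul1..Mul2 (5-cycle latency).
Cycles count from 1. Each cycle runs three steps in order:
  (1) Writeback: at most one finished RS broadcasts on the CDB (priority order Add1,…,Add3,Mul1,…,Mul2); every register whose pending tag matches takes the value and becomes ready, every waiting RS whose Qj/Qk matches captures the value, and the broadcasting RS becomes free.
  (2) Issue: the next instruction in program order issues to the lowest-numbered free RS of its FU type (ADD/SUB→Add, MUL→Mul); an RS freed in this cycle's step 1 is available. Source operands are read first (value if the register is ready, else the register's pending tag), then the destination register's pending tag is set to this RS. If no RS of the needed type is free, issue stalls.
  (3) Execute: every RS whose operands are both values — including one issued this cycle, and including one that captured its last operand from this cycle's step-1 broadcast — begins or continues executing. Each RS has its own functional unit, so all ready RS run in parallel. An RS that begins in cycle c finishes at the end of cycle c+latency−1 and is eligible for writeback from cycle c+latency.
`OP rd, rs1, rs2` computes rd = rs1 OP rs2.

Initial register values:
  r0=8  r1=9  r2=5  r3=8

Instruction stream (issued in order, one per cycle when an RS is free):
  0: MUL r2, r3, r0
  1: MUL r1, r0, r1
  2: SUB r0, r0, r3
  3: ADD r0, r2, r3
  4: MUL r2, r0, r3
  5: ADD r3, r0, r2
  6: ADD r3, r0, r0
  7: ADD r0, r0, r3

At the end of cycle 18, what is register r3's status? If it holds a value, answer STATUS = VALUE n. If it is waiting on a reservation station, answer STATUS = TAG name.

STATUS = VALUE 144

c1: issue MUL r2<-Mul1 | r0:8,r1:9,r2:Mul1,r3:8
c2: issue MUL r1<-Mul2 | r0:8,r1:Mul2,r2:Mul1,r3:8
c3: issue SUB r0<-Add1 | r0:Add1,r1:Mul2,r2:Mul1,r3:8
c4: issue ADD r0<-Add2 | r0:Add2,r1:Mul2,r2:Mul1,r3:8
c5: stall | r0:Add2,r1:Mul2,r2:Mul1,r3:8
c6: CDB Add1=0; stall | r0:Add2,r1:Mul2,r2:Mul1,r3:8
c7: CDB Mul1=64; issue MUL r2<-Mul1 | r0:Add2,r1:Mul2,r2:Mul1,r3:8
c8: CDB Mul2=72; issue ADD r3<-Add1 | r0:Add2,r1:72,r2:Mul1,r3:Add1
c9: issue ADD r3<-Add3 | r0:Add2,r1:72,r2:Mul1,r3:Add3
c10: CDB Add2=72; issue ADD r0<-Add2 | r0:Add2,r1:72,r2:Mul1,r3:Add3
c11: - | r0:Add2,r1:72,r2:Mul1,r3:Add3
c12: - | r0:Add2,r1:72,r2:Mul1,r3:Add3
c13: CDB Add3=144 | r0:Add2,r1:72,r2:Mul1,r3:144
c14: - | r0:Add2,r1:72,r2:Mul1,r3:144
c15: CDB Mul1=576 | r0:Add2,r1:72,r2:576,r3:144
c16: CDB Add2=216 | r0:216,r1:72,r2:576,r3:144
c17: - | r0:216,r1:72,r2:576,r3:144
c18: CDB Add1=648 | r0:216,r1:72,r2:576,r3:144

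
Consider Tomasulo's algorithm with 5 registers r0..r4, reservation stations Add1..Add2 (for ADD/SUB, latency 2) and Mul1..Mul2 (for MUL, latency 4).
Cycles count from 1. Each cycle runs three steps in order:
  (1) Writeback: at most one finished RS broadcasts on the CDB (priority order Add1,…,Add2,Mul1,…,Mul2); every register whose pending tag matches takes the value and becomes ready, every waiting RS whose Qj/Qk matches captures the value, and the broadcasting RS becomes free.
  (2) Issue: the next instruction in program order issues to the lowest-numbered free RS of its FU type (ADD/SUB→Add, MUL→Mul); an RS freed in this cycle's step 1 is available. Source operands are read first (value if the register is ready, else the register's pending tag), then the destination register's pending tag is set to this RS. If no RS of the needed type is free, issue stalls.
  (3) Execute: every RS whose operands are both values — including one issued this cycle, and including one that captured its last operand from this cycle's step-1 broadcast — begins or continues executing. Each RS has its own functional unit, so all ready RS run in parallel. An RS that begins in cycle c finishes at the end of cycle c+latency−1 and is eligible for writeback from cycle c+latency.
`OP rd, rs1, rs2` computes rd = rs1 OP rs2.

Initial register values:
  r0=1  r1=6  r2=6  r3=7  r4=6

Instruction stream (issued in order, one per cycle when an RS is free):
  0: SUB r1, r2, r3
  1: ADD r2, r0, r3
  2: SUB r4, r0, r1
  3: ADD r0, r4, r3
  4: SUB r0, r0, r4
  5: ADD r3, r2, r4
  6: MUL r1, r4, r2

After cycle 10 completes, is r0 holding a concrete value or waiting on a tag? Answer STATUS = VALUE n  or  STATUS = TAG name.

  c1: issue SUB r1<-Add1  regs: r0:1,r1:Add1,r2:6,r3:7,r4:6
  c2: issue ADD r2<-Add2  regs: r0:1,r1:Add1,r2:Add2,r3:7,r4:6
  c3: CDB Add1=-1; issue SUB r4<-Add1  regs: r0:1,r1:-1,r2:Add2,r3:7,r4:Add1
  c4: CDB Add2=8; issue ADD r0<-Add2  regs: r0:Add2,r1:-1,r2:8,r3:7,r4:Add1
  c5: CDB Add1=2; issue SUB r0<-Add1  regs: r0:Add1,r1:-1,r2:8,r3:7,r4:2
  c6: stall  regs: r0:Add1,r1:-1,r2:8,r3:7,r4:2
  c7: CDB Add2=9; issue ADD r3<-Add2  regs: r0:Add1,r1:-1,r2:8,r3:Add2,r4:2
  c8: issue MUL r1<-Mul1  regs: r0:Add1,r1:Mul1,r2:8,r3:Add2,r4:2
  c9: CDB Add1=7  regs: r0:7,r1:Mul1,r2:8,r3:Add2,r4:2
  c10: CDB Add2=10  regs: r0:7,r1:Mul1,r2:8,r3:10,r4:2

STATUS = VALUE 7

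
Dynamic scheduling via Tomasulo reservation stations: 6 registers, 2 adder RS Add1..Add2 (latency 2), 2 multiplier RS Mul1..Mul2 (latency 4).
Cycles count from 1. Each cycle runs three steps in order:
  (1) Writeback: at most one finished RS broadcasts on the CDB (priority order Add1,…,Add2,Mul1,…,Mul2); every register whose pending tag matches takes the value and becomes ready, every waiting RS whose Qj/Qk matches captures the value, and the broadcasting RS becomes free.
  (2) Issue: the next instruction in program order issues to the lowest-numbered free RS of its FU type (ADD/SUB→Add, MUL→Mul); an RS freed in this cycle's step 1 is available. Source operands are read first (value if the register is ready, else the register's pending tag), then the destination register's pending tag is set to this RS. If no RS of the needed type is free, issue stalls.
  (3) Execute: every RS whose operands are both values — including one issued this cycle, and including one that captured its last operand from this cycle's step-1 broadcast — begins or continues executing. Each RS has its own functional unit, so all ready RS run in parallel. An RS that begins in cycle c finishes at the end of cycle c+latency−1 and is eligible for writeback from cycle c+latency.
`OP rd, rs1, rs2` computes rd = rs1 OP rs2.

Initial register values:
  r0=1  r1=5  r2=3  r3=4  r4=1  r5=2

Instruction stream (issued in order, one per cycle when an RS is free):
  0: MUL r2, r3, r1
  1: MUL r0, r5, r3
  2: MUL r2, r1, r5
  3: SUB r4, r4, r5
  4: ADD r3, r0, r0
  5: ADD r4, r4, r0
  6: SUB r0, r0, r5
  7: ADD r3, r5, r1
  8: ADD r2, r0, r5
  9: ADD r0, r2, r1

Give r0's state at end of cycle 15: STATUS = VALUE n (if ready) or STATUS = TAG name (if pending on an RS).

STATUS = VALUE 13

c1: issue MUL r2<-Mul1 | r0:1,r1:5,r2:Mul1,r3:4,r4:1,r5:2
c2: issue MUL r0<-Mul2 | r0:Mul2,r1:5,r2:Mul1,r3:4,r4:1,r5:2
c3: stall | r0:Mul2,r1:5,r2:Mul1,r3:4,r4:1,r5:2
c4: stall | r0:Mul2,r1:5,r2:Mul1,r3:4,r4:1,r5:2
c5: CDB Mul1=20; issue MUL r2<-Mul1 | r0:Mul2,r1:5,r2:Mul1,r3:4,r4:1,r5:2
c6: CDB Mul2=8; issue SUB r4<-Add1 | r0:8,r1:5,r2:Mul1,r3:4,r4:Add1,r5:2
c7: issue ADD r3<-Add2 | r0:8,r1:5,r2:Mul1,r3:Add2,r4:Add1,r5:2
c8: CDB Add1=-1; issue ADD r4<-Add1 | r0:8,r1:5,r2:Mul1,r3:Add2,r4:Add1,r5:2
c9: CDB Add2=16; issue SUB r0<-Add2 | r0:Add2,r1:5,r2:Mul1,r3:16,r4:Add1,r5:2
c10: CDB Add1=7; issue ADD r3<-Add1 | r0:Add2,r1:5,r2:Mul1,r3:Add1,r4:7,r5:2
c11: CDB Add2=6; issue ADD r2<-Add2 | r0:6,r1:5,r2:Add2,r3:Add1,r4:7,r5:2
c12: CDB Add1=7; issue ADD r0<-Add1 | r0:Add1,r1:5,r2:Add2,r3:7,r4:7,r5:2
c13: CDB Add2=8 | r0:Add1,r1:5,r2:8,r3:7,r4:7,r5:2
c14: CDB Mul1=10 | r0:Add1,r1:5,r2:8,r3:7,r4:7,r5:2
c15: CDB Add1=13 | r0:13,r1:5,r2:8,r3:7,r4:7,r5:2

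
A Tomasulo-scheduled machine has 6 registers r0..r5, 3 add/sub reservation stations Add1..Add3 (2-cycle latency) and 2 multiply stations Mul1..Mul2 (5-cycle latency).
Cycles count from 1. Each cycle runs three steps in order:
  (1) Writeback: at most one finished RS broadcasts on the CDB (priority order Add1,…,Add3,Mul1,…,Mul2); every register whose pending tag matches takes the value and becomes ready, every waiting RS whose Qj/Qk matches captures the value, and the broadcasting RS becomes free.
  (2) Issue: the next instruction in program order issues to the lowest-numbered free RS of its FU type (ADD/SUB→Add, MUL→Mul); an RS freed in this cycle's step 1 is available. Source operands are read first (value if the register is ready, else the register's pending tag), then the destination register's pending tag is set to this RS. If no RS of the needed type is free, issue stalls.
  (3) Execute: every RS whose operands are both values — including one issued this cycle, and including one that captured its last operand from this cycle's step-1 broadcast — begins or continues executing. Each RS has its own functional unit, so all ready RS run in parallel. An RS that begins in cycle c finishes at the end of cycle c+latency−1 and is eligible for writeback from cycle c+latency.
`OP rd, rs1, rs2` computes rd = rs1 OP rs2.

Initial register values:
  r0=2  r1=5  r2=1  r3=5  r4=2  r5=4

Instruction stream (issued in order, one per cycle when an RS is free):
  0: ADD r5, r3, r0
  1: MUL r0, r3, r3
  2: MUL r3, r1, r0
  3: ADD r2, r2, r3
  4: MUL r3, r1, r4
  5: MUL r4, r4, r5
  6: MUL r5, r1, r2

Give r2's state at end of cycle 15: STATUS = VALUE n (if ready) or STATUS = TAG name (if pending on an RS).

  c1: issue ADD r5<-Add1  regs: r0:2,r1:5,r2:1,r3:5,r4:2,r5:Add1
  c2: issue MUL r0<-Mul1  regs: r0:Mul1,r1:5,r2:1,r3:5,r4:2,r5:Add1
  c3: CDB Add1=7; issue MUL r3<-Mul2  regs: r0:Mul1,r1:5,r2:1,r3:Mul2,r4:2,r5:7
  c4: issue ADD r2<-Add1  regs: r0:Mul1,r1:5,r2:Add1,r3:Mul2,r4:2,r5:7
  c5: stall  regs: r0:Mul1,r1:5,r2:Add1,r3:Mul2,r4:2,r5:7
  c6: stall  regs: r0:Mul1,r1:5,r2:Add1,r3:Mul2,r4:2,r5:7
  c7: CDB Mul1=25; issue MUL r3<-Mul1  regs: r0:25,r1:5,r2:Add1,r3:Mul1,r4:2,r5:7
  c8: stall  regs: r0:25,r1:5,r2:Add1,r3:Mul1,r4:2,r5:7
  c9: stall  regs: r0:25,r1:5,r2:Add1,r3:Mul1,r4:2,r5:7
  c10: stall  regs: r0:25,r1:5,r2:Add1,r3:Mul1,r4:2,r5:7
  c11: stall  regs: r0:25,r1:5,r2:Add1,r3:Mul1,r4:2,r5:7
  c12: CDB Mul1=10; issue MUL r4<-Mul1  regs: r0:25,r1:5,r2:Add1,r3:10,r4:Mul1,r5:7
  c13: CDB Mul2=125; issue MUL r5<-Mul2  regs: r0:25,r1:5,r2:Add1,r3:10,r4:Mul1,r5:Mul2
  c14: -  regs: r0:25,r1:5,r2:Add1,r3:10,r4:Mul1,r5:Mul2
  c15: CDB Add1=126  regs: r0:25,r1:5,r2:126,r3:10,r4:Mul1,r5:Mul2

STATUS = VALUE 126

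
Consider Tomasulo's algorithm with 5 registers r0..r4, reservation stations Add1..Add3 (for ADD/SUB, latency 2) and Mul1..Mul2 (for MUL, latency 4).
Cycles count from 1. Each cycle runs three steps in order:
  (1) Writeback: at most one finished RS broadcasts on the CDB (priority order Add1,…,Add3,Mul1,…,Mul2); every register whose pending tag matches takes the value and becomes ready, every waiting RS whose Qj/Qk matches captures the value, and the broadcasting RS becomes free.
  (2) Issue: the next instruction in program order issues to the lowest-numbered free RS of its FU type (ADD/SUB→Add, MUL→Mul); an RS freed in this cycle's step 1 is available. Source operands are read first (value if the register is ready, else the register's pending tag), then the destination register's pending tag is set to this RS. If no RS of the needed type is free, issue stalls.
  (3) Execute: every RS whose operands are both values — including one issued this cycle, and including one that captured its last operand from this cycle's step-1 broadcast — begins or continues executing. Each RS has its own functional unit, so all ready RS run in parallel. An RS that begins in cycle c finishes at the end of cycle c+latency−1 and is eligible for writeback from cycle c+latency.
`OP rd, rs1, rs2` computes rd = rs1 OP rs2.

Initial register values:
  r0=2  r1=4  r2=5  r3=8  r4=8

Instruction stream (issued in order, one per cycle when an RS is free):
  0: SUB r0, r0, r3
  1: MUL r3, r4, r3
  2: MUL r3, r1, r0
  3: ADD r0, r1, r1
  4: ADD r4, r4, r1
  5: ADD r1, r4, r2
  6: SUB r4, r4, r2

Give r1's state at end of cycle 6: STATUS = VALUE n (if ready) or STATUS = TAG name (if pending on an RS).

  c1: issue SUB r0<-Add1  regs: r0:Add1,r1:4,r2:5,r3:8,r4:8
  c2: issue MUL r3<-Mul1  regs: r0:Add1,r1:4,r2:5,r3:Mul1,r4:8
  c3: CDB Add1=-6; issue MUL r3<-Mul2  regs: r0:-6,r1:4,r2:5,r3:Mul2,r4:8
  c4: issue ADD r0<-Add1  regs: r0:Add1,r1:4,r2:5,r3:Mul2,r4:8
  c5: issue ADD r4<-Add2  regs: r0:Add1,r1:4,r2:5,r3:Mul2,r4:Add2
  c6: CDB Add1=8; issue ADD r1<-Add1  regs: r0:8,r1:Add1,r2:5,r3:Mul2,r4:Add2

STATUS = TAG Add1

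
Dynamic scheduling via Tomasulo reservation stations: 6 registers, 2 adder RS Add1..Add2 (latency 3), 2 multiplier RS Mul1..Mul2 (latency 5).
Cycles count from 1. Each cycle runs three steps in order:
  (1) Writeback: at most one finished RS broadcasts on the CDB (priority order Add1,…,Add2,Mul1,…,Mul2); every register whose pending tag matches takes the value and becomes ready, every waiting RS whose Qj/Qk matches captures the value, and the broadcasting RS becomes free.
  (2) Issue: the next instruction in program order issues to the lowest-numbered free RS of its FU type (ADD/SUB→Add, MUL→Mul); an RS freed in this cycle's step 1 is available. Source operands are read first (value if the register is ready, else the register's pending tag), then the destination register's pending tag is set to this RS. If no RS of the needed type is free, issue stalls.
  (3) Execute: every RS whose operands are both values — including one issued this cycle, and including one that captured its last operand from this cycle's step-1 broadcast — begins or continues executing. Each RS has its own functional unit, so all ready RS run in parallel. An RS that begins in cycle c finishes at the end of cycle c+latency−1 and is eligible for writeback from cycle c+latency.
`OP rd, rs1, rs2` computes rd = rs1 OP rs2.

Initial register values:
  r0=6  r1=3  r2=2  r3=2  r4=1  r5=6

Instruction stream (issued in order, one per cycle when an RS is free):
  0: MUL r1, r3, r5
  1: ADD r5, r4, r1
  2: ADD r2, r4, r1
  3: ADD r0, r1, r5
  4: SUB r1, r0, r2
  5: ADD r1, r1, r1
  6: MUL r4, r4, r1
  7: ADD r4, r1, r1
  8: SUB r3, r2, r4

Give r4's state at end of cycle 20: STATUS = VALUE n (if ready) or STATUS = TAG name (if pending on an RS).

c1: issue MUL r1<-Mul1 | r0:6,r1:Mul1,r2:2,r3:2,r4:1,r5:6
c2: issue ADD r5<-Add1 | r0:6,r1:Mul1,r2:2,r3:2,r4:1,r5:Add1
c3: issue ADD r2<-Add2 | r0:6,r1:Mul1,r2:Add2,r3:2,r4:1,r5:Add1
c4: stall | r0:6,r1:Mul1,r2:Add2,r3:2,r4:1,r5:Add1
c5: stall | r0:6,r1:Mul1,r2:Add2,r3:2,r4:1,r5:Add1
c6: CDB Mul1=12; stall | r0:6,r1:12,r2:Add2,r3:2,r4:1,r5:Add1
c7: stall | r0:6,r1:12,r2:Add2,r3:2,r4:1,r5:Add1
c8: stall | r0:6,r1:12,r2:Add2,r3:2,r4:1,r5:Add1
c9: CDB Add1=13; issue ADD r0<-Add1 | r0:Add1,r1:12,r2:Add2,r3:2,r4:1,r5:13
c10: CDB Add2=13; issue SUB r1<-Add2 | r0:Add1,r1:Add2,r2:13,r3:2,r4:1,r5:13
c11: stall | r0:Add1,r1:Add2,r2:13,r3:2,r4:1,r5:13
c12: CDB Add1=25; issue ADD r1<-Add1 | r0:25,r1:Add1,r2:13,r3:2,r4:1,r5:13
c13: issue MUL r4<-Mul1 | r0:25,r1:Add1,r2:13,r3:2,r4:Mul1,r5:13
c14: stall | r0:25,r1:Add1,r2:13,r3:2,r4:Mul1,r5:13
c15: CDB Add2=12; issue ADD r4<-Add2 | r0:25,r1:Add1,r2:13,r3:2,r4:Add2,r5:13
c16: stall | r0:25,r1:Add1,r2:13,r3:2,r4:Add2,r5:13
c17: stall | r0:25,r1:Add1,r2:13,r3:2,r4:Add2,r5:13
c18: CDB Add1=24; issue SUB r3<-Add1 | r0:25,r1:24,r2:13,r3:Add1,r4:Add2,r5:13
c19: - | r0:25,r1:24,r2:13,r3:Add1,r4:Add2,r5:13
c20: - | r0:25,r1:24,r2:13,r3:Add1,r4:Add2,r5:13

STATUS = TAG Add2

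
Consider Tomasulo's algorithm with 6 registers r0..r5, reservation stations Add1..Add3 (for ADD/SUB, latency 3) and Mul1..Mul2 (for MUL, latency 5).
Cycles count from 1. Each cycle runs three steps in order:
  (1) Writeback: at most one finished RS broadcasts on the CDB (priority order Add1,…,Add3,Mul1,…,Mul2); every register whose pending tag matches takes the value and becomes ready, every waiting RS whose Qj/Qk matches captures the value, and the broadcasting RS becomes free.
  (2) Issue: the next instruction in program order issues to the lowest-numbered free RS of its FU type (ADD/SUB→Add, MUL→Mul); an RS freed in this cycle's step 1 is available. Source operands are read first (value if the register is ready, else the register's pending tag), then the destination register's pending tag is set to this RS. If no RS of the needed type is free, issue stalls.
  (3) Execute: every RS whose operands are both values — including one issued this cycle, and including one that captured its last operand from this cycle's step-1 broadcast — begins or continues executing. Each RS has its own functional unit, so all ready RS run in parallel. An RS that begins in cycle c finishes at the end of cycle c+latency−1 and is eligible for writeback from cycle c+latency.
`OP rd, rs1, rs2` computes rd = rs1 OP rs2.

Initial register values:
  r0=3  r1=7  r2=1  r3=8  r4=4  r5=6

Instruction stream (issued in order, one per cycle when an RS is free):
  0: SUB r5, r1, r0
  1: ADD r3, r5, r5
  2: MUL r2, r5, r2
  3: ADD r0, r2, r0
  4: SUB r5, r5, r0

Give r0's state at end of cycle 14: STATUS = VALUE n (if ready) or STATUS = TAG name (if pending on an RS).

c1: issue SUB r5<-Add1 | r0:3,r1:7,r2:1,r3:8,r4:4,r5:Add1
c2: issue ADD r3<-Add2 | r0:3,r1:7,r2:1,r3:Add2,r4:4,r5:Add1
c3: issue MUL r2<-Mul1 | r0:3,r1:7,r2:Mul1,r3:Add2,r4:4,r5:Add1
c4: CDB Add1=4; issue ADD r0<-Add1 | r0:Add1,r1:7,r2:Mul1,r3:Add2,r4:4,r5:4
c5: issue SUB r5<-Add3 | r0:Add1,r1:7,r2:Mul1,r3:Add2,r4:4,r5:Add3
c6: - | r0:Add1,r1:7,r2:Mul1,r3:Add2,r4:4,r5:Add3
c7: CDB Add2=8 | r0:Add1,r1:7,r2:Mul1,r3:8,r4:4,r5:Add3
c8: - | r0:Add1,r1:7,r2:Mul1,r3:8,r4:4,r5:Add3
c9: CDB Mul1=4 | r0:Add1,r1:7,r2:4,r3:8,r4:4,r5:Add3
c10: - | r0:Add1,r1:7,r2:4,r3:8,r4:4,r5:Add3
c11: - | r0:Add1,r1:7,r2:4,r3:8,r4:4,r5:Add3
c12: CDB Add1=7 | r0:7,r1:7,r2:4,r3:8,r4:4,r5:Add3
c13: - | r0:7,r1:7,r2:4,r3:8,r4:4,r5:Add3
c14: - | r0:7,r1:7,r2:4,r3:8,r4:4,r5:Add3

STATUS = VALUE 7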